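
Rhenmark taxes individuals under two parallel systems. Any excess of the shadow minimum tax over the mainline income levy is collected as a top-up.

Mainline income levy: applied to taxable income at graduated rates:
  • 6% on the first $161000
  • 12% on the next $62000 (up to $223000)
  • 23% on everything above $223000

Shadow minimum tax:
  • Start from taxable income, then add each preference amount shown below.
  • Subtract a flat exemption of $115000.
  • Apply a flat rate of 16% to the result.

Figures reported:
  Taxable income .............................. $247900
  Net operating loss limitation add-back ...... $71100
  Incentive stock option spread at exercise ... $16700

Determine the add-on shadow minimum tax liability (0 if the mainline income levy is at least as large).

$12485

Shadow minimum tax:
  Adjusted income: $247900 + $71100 + $16700 = $335700
  Less exemption $115000 → base $220700
  $220700 × 16% = $35312

Mainline income levy:
  $161000 × 6% = $9660
  $62000 × 12% = $7440
  $24900 × 23% = $5727
  → $22827

Excess of shadow minimum tax over mainline income levy: $35312 − $22827 = $12485.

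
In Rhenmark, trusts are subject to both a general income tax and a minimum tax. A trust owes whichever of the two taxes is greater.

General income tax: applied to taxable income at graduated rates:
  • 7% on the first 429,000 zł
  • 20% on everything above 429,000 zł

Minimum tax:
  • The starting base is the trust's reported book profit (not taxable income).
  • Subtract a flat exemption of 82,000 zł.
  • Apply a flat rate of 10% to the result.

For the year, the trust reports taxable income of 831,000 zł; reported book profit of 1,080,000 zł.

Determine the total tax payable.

Minimum tax:
  Base (reported book profit): 1,080,000 zł
  Less exemption 82,000 zł → base 998,000 zł
  998,000 zł × 10% = 99,800 zł

General income tax:
  429,000 zł × 7% = 30,030 zł
  402,000 zł × 20% = 80,400 zł
  → 110,430 zł

110,430 zł > 99,800 zł, so the general income tax governs.

110,430 zł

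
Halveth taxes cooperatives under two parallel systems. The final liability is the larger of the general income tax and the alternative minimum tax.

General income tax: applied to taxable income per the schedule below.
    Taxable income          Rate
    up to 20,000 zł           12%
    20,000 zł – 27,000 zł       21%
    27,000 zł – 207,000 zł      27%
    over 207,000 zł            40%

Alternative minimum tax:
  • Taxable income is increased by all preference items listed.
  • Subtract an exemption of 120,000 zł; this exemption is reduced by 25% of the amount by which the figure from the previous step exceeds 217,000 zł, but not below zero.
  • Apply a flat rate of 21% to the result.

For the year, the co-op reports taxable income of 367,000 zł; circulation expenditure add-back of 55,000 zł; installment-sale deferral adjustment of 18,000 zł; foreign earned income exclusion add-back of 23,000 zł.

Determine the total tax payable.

Alternative minimum tax:
  Adjusted income: 367,000 zł + 55,000 zł + 18,000 zł + 23,000 zł = 463,000 zł
  Exemption: 120,000 zł − 25% × (463,000 zł − 217,000 zł) = 120,000 zł − 61,500 zł = 58,500 zł
  Base: 463,000 zł − 58,500 zł = 404,500 zł
  404,500 zł × 21% = 84,945 zł

General income tax:
  20,000 zł × 12% = 2,400 zł
  7,000 zł × 21% = 1,470 zł
  180,000 zł × 27% = 48,600 zł
  160,000 zł × 40% = 64,000 zł
  → 116,470 zł

116,470 zł > 84,945 zł, so the general income tax governs.

116,470 zł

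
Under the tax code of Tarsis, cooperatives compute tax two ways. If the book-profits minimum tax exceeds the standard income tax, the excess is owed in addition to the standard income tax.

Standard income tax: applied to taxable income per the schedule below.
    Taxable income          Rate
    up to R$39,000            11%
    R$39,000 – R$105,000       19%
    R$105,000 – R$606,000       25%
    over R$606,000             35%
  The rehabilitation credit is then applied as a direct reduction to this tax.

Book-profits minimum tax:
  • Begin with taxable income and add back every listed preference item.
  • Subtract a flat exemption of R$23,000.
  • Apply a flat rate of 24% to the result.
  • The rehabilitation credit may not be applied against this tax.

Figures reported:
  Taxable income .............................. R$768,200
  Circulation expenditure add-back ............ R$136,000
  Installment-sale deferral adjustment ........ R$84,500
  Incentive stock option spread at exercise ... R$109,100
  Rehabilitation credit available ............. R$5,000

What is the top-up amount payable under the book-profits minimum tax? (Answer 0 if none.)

Book-profits minimum tax:
  Adjusted income: R$768,200 + R$136,000 + R$84,500 + R$109,100 = R$1,097,800
  Less exemption R$23,000 → base R$1,074,800
  R$1,074,800 × 24% = R$257,952

Standard income tax:
  R$39,000 × 11% = R$4,290
  R$66,000 × 19% = R$12,540
  R$501,000 × 25% = R$125,250
  R$162,200 × 35% = R$56,770
  → R$198,850
  Less rehabilitation credit R$5,000 → R$193,850

Excess of book-profits minimum tax over standard income tax: R$257,952 − R$193,850 = R$64,102.

R$64,102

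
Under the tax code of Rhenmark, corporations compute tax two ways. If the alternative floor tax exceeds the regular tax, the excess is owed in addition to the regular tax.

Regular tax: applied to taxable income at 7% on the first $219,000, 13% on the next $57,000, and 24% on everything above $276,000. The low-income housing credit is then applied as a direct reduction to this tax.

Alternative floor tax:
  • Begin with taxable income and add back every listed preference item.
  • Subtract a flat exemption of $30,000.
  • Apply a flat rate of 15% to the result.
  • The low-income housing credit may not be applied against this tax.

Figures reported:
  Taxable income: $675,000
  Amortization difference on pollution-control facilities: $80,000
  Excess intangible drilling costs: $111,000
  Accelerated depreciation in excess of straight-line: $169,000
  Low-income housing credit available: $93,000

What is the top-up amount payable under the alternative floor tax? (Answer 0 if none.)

Regular tax:
  $219,000 × 7% = $15,330
  $57,000 × 13% = $7,410
  $399,000 × 24% = $95,760
  → $118,500
  Less low-income housing credit $93,000 → $25,500

Alternative floor tax:
  Adjusted income: $675,000 + $80,000 + $111,000 + $169,000 = $1,035,000
  Less exemption $30,000 → base $1,005,000
  $1,005,000 × 15% = $150,750

Excess of alternative floor tax over regular tax: $150,750 − $25,500 = $125,250.

$125,250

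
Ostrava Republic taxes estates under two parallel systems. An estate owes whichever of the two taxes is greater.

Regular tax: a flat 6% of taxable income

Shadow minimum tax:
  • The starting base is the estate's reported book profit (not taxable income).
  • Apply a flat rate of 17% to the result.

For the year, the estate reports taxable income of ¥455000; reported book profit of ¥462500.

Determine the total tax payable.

Shadow minimum tax:
  Base (reported book profit): ¥462500
  ¥462500 × 17% = ¥78625

Regular tax:
  ¥455000 × 6% = ¥27300

¥78625 > ¥27300, so the shadow minimum tax is the binding amount.

¥78625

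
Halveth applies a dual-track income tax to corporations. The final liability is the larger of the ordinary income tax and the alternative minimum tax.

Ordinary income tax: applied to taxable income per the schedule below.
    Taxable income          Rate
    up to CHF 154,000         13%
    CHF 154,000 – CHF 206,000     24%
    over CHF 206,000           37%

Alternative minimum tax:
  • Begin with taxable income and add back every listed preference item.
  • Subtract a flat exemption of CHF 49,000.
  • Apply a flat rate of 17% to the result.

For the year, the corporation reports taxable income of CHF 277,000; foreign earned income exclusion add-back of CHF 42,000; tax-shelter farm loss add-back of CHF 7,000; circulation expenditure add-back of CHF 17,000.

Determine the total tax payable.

CHF 58,770

Alternative minimum tax:
  Adjusted income: CHF 277,000 + CHF 42,000 + CHF 7,000 + CHF 17,000 = CHF 343,000
  Less exemption CHF 49,000 → base CHF 294,000
  CHF 294,000 × 17% = CHF 49,980

Ordinary income tax:
  CHF 154,000 × 13% = CHF 20,020
  CHF 52,000 × 24% = CHF 12,480
  CHF 71,000 × 37% = CHF 26,270
  → CHF 58,770

CHF 58,770 > CHF 49,980, so the ordinary income tax governs.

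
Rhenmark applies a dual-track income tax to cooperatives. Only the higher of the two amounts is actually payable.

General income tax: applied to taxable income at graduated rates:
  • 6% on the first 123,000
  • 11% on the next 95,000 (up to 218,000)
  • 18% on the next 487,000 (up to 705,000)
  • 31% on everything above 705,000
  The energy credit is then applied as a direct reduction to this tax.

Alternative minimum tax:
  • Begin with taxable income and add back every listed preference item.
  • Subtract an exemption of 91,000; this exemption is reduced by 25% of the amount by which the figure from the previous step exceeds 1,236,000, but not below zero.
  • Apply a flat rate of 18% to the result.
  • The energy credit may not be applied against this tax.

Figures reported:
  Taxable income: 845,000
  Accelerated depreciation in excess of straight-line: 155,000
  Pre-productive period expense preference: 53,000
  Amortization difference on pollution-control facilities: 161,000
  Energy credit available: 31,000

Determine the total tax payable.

202,140

Alternative minimum tax:
  Adjusted income: 845,000 + 155,000 + 53,000 + 161,000 = 1,214,000
  Exemption: 1,214,000 ≤ 1,236,000, so full 91,000 applies
  Base: 1,214,000 − 91,000 = 1,123,000
  1,123,000 × 18% = 202,140

General income tax:
  123,000 × 6% = 7,380
  95,000 × 11% = 10,450
  487,000 × 18% = 87,660
  140,000 × 31% = 43,400
  → 148,890
  Less energy credit 31,000 → 117,890

202,140 > 117,890, so the alternative minimum tax is the binding amount.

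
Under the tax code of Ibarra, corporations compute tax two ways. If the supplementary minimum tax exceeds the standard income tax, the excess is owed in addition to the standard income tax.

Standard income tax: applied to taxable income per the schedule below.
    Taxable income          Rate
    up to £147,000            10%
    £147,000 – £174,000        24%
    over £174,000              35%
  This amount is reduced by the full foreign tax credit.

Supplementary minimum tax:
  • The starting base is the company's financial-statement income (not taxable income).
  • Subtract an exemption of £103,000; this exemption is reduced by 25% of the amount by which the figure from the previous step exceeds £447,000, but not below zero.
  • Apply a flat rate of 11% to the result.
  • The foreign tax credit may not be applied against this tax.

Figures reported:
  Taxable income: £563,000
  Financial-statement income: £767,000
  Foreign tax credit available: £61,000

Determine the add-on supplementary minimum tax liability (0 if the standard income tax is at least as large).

£0

Supplementary minimum tax:
  Base (financial-statement income): £767,000
  Exemption: £103,000 − 25% × (£767,000 − £447,000) = £103,000 − £80,000 = £23,000
  Base: £767,000 − £23,000 = £744,000
  £744,000 × 11% = £81,840

Standard income tax:
  £147,000 × 10% = £14,700
  £27,000 × 24% = £6,480
  £389,000 × 35% = £136,150
  → £157,330
  Less foreign tax credit £61,000 → £96,330

£81,840 ≤ £96,330, so no add-on is due.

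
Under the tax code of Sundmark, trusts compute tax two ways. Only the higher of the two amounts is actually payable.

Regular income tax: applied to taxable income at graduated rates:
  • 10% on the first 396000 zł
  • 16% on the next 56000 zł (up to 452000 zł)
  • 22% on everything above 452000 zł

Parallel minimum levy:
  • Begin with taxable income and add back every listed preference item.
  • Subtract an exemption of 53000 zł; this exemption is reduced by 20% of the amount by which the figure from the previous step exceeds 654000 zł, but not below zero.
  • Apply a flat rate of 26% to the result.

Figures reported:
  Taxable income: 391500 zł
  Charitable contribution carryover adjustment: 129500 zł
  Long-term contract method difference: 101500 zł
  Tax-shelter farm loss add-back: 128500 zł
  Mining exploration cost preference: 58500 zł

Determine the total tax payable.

204776 zł

Regular income tax:
  391500 zł × 10% = 39150 zł

Parallel minimum levy:
  Adjusted income: 391500 zł + 129500 zł + 101500 zł + 128500 zł + 58500 zł = 809500 zł
  Exemption: 53000 zł − 20% × (809500 zł − 654000 zł) = 53000 zł − 31100 zł = 21900 zł
  Base: 809500 zł − 21900 zł = 787600 zł
  787600 zł × 26% = 204776 zł

204776 zł > 39150 zł, so the parallel minimum levy is the binding amount.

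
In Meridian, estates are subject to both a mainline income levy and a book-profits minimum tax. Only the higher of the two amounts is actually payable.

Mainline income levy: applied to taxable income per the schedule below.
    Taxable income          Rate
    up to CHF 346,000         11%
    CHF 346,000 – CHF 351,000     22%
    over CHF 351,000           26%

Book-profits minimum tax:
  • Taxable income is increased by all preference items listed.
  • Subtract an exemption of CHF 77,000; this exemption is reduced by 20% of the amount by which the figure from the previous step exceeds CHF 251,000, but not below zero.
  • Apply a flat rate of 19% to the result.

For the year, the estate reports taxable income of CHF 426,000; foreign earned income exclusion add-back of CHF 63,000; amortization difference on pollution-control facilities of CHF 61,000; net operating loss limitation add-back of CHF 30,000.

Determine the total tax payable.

CHF 108,072

Mainline income levy:
  CHF 346,000 × 11% = CHF 38,060
  CHF 5,000 × 22% = CHF 1,100
  CHF 75,000 × 26% = CHF 19,500
  → CHF 58,660

Book-profits minimum tax:
  Adjusted income: CHF 426,000 + CHF 63,000 + CHF 61,000 + CHF 30,000 = CHF 580,000
  Exemption: CHF 77,000 − 20% × (CHF 580,000 − CHF 251,000) = CHF 77,000 − CHF 65,800 = CHF 11,200
  Base: CHF 580,000 − CHF 11,200 = CHF 568,800
  CHF 568,800 × 19% = CHF 108,072

CHF 108,072 > CHF 58,660, so the book-profits minimum tax is the binding amount.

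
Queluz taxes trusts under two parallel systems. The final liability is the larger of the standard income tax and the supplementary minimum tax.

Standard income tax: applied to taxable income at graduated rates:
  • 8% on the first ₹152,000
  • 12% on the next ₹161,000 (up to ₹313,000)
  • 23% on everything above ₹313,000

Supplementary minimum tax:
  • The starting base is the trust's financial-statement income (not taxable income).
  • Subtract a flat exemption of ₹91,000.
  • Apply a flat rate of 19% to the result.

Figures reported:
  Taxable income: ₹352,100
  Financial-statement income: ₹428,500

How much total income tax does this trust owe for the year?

₹64,125

Standard income tax:
  ₹152,000 × 8% = ₹12,160
  ₹161,000 × 12% = ₹19,320
  ₹39,100 × 23% = ₹8,993
  → ₹40,473

Supplementary minimum tax:
  Base (financial-statement income): ₹428,500
  Less exemption ₹91,000 → base ₹337,500
  ₹337,500 × 19% = ₹64,125

₹64,125 > ₹40,473, so the supplementary minimum tax is the binding amount.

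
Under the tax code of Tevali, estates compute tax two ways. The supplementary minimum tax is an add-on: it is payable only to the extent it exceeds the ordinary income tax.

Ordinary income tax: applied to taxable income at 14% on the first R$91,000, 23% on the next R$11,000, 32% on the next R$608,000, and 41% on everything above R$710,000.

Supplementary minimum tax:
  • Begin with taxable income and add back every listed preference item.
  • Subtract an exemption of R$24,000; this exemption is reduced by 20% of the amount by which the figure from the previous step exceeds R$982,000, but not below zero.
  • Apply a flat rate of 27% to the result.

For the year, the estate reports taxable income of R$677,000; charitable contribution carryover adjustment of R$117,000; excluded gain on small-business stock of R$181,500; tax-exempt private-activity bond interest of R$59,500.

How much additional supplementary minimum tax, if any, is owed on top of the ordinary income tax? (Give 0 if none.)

R$76,562

Supplementary minimum tax:
  Adjusted income: R$677,000 + R$117,000 + R$181,500 + R$59,500 = R$1,035,000
  Exemption: R$24,000 − 20% × (R$1,035,000 − R$982,000) = R$24,000 − R$10,600 = R$13,400
  Base: R$1,035,000 − R$13,400 = R$1,021,600
  R$1,021,600 × 27% = R$275,832

Ordinary income tax:
  R$91,000 × 14% = R$12,740
  R$11,000 × 23% = R$2,530
  R$575,000 × 32% = R$184,000
  → R$199,270

Excess of supplementary minimum tax over ordinary income tax: R$275,832 − R$199,270 = R$76,562.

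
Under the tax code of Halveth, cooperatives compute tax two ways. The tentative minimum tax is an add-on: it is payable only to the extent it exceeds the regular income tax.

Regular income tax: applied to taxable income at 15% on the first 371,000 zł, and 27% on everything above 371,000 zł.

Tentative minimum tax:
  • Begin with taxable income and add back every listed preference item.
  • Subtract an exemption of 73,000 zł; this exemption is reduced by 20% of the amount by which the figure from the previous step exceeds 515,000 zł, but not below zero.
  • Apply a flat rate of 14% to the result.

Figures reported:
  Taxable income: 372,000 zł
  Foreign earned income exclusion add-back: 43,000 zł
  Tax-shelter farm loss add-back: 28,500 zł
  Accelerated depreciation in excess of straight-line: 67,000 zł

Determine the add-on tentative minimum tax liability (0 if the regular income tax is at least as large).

5,330 zł

Tentative minimum tax:
  Adjusted income: 372,000 zł + 43,000 zł + 28,500 zł + 67,000 zł = 510,500 zł
  Exemption: 510,500 zł ≤ 515,000 zł, so full 73,000 zł applies
  Base: 510,500 zł − 73,000 zł = 437,500 zł
  437,500 zł × 14% = 61,250 zł

Regular income tax:
  371,000 zł × 15% = 55,650 zł
  1,000 zł × 27% = 270 zł
  → 55,920 zł

Excess of tentative minimum tax over regular income tax: 61,250 zł − 55,920 zł = 5,330 zł.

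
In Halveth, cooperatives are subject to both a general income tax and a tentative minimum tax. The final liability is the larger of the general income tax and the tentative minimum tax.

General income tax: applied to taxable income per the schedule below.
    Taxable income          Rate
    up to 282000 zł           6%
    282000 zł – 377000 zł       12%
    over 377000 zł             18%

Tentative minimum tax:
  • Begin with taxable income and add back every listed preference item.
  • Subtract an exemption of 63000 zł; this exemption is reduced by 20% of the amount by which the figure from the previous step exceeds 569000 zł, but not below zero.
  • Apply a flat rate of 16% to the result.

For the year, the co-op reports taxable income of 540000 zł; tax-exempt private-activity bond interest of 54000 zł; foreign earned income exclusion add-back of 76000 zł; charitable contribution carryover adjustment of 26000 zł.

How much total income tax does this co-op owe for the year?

105344 zł

Tentative minimum tax:
  Adjusted income: 540000 zł + 54000 zł + 76000 zł + 26000 zł = 696000 zł
  Exemption: 63000 zł − 20% × (696000 zł − 569000 zł) = 63000 zł − 25400 zł = 37600 zł
  Base: 696000 zł − 37600 zł = 658400 zł
  658400 zł × 16% = 105344 zł

General income tax:
  282000 zł × 6% = 16920 zł
  95000 zł × 12% = 11400 zł
  163000 zł × 18% = 29340 zł
  → 57660 zł

105344 zł > 57660 zł, so the tentative minimum tax is the binding amount.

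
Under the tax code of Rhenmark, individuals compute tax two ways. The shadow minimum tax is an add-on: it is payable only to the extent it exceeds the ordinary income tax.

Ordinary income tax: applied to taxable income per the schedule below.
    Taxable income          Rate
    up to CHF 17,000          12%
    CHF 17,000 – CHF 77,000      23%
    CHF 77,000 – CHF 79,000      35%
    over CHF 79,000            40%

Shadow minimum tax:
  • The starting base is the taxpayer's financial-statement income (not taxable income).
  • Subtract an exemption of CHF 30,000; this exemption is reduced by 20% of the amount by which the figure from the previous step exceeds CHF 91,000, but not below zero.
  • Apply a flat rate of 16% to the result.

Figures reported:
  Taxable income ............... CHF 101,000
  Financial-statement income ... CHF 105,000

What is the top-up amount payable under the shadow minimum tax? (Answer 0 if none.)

Shadow minimum tax:
  Base (financial-statement income): CHF 105,000
  Exemption: CHF 30,000 − 20% × (CHF 105,000 − CHF 91,000) = CHF 30,000 − CHF 2,800 = CHF 27,200
  Base: CHF 105,000 − CHF 27,200 = CHF 77,800
  CHF 77,800 × 16% = CHF 12,448

Ordinary income tax:
  CHF 17,000 × 12% = CHF 2,040
  CHF 60,000 × 23% = CHF 13,800
  CHF 2,000 × 35% = CHF 700
  CHF 22,000 × 40% = CHF 8,800
  → CHF 25,340

CHF 12,448 ≤ CHF 25,340, so no add-on is due.

CHF 0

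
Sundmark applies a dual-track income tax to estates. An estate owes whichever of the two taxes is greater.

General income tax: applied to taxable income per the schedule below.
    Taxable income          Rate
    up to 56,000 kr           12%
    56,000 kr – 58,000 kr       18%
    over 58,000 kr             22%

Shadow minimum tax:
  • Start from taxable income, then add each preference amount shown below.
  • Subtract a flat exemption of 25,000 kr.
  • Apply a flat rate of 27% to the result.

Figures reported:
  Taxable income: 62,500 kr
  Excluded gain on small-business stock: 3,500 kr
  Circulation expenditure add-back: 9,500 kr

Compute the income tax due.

13,635 kr

General income tax:
  56,000 kr × 12% = 6,720 kr
  2,000 kr × 18% = 360 kr
  4,500 kr × 22% = 990 kr
  → 8,070 kr

Shadow minimum tax:
  Adjusted income: 62,500 kr + 3,500 kr + 9,500 kr = 75,500 kr
  Less exemption 25,000 kr → base 50,500 kr
  50,500 kr × 27% = 13,635 kr

13,635 kr > 8,070 kr, so the shadow minimum tax is the binding amount.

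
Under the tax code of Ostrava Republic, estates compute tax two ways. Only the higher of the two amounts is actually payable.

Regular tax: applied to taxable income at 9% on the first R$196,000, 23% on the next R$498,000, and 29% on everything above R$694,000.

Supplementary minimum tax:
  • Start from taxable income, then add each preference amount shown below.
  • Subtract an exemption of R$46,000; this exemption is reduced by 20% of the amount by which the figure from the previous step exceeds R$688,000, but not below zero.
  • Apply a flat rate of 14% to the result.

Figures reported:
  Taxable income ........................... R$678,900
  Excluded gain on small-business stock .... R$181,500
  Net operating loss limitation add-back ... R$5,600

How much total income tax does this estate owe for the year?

R$128,707

Regular tax:
  R$196,000 × 9% = R$17,640
  R$482,900 × 23% = R$111,067
  → R$128,707

Supplementary minimum tax:
  Adjusted income: R$678,900 + R$181,500 + R$5,600 = R$866,000
  Exemption: R$46,000 − 20% × (R$866,000 − R$688,000) = R$46,000 − R$35,600 = R$10,400
  Base: R$866,000 − R$10,400 = R$855,600
  R$855,600 × 14% = R$119,784

R$128,707 > R$119,784, so the regular tax governs.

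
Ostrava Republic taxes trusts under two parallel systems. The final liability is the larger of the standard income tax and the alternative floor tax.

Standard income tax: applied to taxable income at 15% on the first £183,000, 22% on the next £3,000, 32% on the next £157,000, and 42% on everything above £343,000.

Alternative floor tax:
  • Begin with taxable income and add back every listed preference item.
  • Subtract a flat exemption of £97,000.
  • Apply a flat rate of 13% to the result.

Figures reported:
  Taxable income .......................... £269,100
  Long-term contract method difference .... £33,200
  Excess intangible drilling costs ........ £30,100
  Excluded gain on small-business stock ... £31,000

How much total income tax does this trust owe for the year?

£54,702

Standard income tax:
  £183,000 × 15% = £27,450
  £3,000 × 22% = £660
  £83,100 × 32% = £26,592
  → £54,702

Alternative floor tax:
  Adjusted income: £269,100 + £33,200 + £30,100 + £31,000 = £363,400
  Less exemption £97,000 → base £266,400
  £266,400 × 13% = £34,632

£54,702 > £34,632, so the standard income tax governs.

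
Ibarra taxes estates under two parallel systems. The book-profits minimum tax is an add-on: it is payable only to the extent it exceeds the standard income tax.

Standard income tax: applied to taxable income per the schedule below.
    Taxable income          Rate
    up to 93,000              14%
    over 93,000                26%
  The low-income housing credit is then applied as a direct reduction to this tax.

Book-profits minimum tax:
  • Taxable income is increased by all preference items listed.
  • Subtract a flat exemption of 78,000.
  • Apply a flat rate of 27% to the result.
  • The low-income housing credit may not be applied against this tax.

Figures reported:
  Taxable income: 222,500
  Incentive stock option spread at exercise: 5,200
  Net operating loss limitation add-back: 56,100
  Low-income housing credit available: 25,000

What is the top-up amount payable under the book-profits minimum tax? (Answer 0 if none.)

33,876

Standard income tax:
  93,000 × 14% = 13,020
  129,500 × 26% = 33,670
  → 46,690
  Less low-income housing credit 25,000 → 21,690

Book-profits minimum tax:
  Adjusted income: 222,500 + 5,200 + 56,100 = 283,800
  Less exemption 78,000 → base 205,800
  205,800 × 27% = 55,566

Excess of book-profits minimum tax over standard income tax: 55,566 − 21,690 = 33,876.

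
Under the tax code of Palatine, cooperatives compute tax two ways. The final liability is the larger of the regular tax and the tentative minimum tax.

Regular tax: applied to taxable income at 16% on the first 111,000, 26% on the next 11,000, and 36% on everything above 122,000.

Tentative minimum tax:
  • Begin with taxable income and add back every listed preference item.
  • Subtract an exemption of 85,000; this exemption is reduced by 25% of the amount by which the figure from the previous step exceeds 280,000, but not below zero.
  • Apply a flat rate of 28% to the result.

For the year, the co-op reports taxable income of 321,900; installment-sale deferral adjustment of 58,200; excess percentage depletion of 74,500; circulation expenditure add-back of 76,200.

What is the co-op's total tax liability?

142,380

Tentative minimum tax:
  Adjusted income: 321,900 + 58,200 + 74,500 + 76,200 = 530,800
  Exemption: 85,000 − 25% × (530,800 − 280,000) = 85,000 − 62,700 = 22,300
  Base: 530,800 − 22,300 = 508,500
  508,500 × 28% = 142,380

Regular tax:
  111,000 × 16% = 17,760
  11,000 × 26% = 2,860
  199,900 × 36% = 71,964
  → 92,584

142,380 > 92,584, so the tentative minimum tax is the binding amount.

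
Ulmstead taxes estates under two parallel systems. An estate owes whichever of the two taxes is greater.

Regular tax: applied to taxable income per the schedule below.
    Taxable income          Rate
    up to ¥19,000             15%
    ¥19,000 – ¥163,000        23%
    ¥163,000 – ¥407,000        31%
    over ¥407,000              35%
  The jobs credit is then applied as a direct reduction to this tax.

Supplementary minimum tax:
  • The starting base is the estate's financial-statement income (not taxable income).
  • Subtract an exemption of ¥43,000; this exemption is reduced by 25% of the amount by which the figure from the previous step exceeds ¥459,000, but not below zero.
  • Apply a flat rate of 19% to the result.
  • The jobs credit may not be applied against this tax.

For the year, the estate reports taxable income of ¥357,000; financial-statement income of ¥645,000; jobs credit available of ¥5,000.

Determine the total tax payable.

Regular tax:
  ¥19,000 × 15% = ¥2,850
  ¥144,000 × 23% = ¥33,120
  ¥194,000 × 31% = ¥60,140
  → ¥96,110
  Less jobs credit ¥5,000 → ¥91,110

Supplementary minimum tax:
  Base (financial-statement income): ¥645,000
  Exemption: 25% × (¥645,000 − ¥459,000) = ¥46,500 ≥ ¥43,000, so the exemption is fully phased out
  Base: ¥645,000 − ¥0 = ¥645,000
  ¥645,000 × 19% = ¥122,550

¥122,550 > ¥91,110, so the supplementary minimum tax is the binding amount.

¥122,550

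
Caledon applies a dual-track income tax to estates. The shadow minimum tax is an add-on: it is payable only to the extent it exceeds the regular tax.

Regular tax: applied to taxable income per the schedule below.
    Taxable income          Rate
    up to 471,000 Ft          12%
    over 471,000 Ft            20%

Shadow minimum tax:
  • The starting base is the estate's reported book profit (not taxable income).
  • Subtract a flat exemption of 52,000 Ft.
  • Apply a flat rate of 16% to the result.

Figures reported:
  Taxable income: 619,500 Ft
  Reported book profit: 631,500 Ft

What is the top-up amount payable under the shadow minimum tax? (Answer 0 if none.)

Regular tax:
  471,000 Ft × 12% = 56,520 Ft
  148,500 Ft × 20% = 29,700 Ft
  → 86,220 Ft

Shadow minimum tax:
  Base (reported book profit): 631,500 Ft
  Less exemption 52,000 Ft → base 579,500 Ft
  579,500 Ft × 16% = 92,720 Ft

Excess of shadow minimum tax over regular tax: 92,720 Ft − 86,220 Ft = 6,500 Ft.

6,500 Ft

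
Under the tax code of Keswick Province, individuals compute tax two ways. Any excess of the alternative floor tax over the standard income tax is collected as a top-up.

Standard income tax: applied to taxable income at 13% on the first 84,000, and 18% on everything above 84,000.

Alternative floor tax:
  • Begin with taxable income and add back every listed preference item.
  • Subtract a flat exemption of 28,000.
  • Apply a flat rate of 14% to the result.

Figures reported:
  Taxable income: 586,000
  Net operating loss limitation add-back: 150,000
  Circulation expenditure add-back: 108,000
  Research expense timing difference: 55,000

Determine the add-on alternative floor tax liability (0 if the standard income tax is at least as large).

Alternative floor tax:
  Adjusted income: 586,000 + 150,000 + 108,000 + 55,000 = 899,000
  Less exemption 28,000 → base 871,000
  871,000 × 14% = 121,940

Standard income tax:
  84,000 × 13% = 10,920
  502,000 × 18% = 90,360
  → 101,280

Excess of alternative floor tax over standard income tax: 121,940 − 101,280 = 20,660.

20,660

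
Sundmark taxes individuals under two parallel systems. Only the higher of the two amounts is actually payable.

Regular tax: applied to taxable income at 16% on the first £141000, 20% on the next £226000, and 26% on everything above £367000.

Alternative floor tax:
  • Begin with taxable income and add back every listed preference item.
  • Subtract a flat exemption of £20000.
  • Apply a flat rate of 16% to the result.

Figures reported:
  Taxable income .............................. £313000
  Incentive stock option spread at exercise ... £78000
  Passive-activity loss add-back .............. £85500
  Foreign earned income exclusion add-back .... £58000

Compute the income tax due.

£82320

Regular tax:
  £141000 × 16% = £22560
  £172000 × 20% = £34400
  → £56960

Alternative floor tax:
  Adjusted income: £313000 + £78000 + £85500 + £58000 = £534500
  Less exemption £20000 → base £514500
  £514500 × 16% = £82320

£82320 > £56960, so the alternative floor tax is the binding amount.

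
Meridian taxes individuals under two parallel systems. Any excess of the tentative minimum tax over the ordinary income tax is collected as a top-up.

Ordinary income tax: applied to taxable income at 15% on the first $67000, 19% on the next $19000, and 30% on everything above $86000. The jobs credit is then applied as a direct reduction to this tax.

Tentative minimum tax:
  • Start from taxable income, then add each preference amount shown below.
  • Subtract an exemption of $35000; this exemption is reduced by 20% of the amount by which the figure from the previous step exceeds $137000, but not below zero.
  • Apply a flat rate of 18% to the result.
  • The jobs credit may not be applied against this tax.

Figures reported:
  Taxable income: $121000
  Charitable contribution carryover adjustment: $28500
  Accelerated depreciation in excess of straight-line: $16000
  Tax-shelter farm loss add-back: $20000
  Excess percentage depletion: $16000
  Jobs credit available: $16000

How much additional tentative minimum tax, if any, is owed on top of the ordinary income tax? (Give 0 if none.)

$24132

Ordinary income tax:
  $67000 × 15% = $10050
  $19000 × 19% = $3610
  $35000 × 30% = $10500
  → $24160
  Less jobs credit $16000 → $8160

Tentative minimum tax:
  Adjusted income: $121000 + $28500 + $16000 + $20000 + $16000 = $201500
  Exemption: $35000 − 20% × ($201500 − $137000) = $35000 − $12900 = $22100
  Base: $201500 − $22100 = $179400
  $179400 × 18% = $32292

Excess of tentative minimum tax over ordinary income tax: $32292 − $8160 = $24132.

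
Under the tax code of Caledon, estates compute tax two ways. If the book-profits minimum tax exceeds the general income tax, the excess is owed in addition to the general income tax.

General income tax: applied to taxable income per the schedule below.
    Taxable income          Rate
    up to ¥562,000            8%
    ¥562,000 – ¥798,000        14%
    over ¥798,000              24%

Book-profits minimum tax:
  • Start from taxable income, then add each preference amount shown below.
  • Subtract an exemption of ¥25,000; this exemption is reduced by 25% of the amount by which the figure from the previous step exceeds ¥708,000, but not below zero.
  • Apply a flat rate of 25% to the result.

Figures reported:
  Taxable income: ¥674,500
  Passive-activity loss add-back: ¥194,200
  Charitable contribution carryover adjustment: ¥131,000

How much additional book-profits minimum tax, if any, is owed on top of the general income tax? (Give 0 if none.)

¥189,215

General income tax:
  ¥562,000 × 8% = ¥44,960
  ¥112,500 × 14% = ¥15,750
  → ¥60,710

Book-profits minimum tax:
  Adjusted income: ¥674,500 + ¥194,200 + ¥131,000 = ¥999,700
  Exemption: 25% × (¥999,700 − ¥708,000) = ¥72,925 ≥ ¥25,000, so the exemption is fully phased out
  Base: ¥999,700 − ¥0 = ¥999,700
  ¥999,700 × 25% = ¥249,925

Excess of book-profits minimum tax over general income tax: ¥249,925 − ¥60,710 = ¥189,215.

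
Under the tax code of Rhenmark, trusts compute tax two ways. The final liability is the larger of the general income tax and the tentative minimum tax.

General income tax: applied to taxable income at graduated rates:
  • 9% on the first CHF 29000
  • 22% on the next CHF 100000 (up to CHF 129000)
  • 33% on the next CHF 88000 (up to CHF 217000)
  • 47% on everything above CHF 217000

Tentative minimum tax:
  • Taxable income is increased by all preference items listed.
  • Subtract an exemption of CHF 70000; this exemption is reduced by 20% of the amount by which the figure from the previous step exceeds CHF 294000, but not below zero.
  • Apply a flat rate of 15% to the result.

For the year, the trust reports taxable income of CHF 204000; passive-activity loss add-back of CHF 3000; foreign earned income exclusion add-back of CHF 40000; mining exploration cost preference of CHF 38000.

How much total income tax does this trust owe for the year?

CHF 49360

General income tax:
  CHF 29000 × 9% = CHF 2610
  CHF 100000 × 22% = CHF 22000
  CHF 75000 × 33% = CHF 24750
  → CHF 49360

Tentative minimum tax:
  Adjusted income: CHF 204000 + CHF 3000 + CHF 40000 + CHF 38000 = CHF 285000
  Exemption: CHF 285000 ≤ CHF 294000, so full CHF 70000 applies
  Base: CHF 285000 − CHF 70000 = CHF 215000
  CHF 215000 × 15% = CHF 32250

CHF 49360 > CHF 32250, so the general income tax governs.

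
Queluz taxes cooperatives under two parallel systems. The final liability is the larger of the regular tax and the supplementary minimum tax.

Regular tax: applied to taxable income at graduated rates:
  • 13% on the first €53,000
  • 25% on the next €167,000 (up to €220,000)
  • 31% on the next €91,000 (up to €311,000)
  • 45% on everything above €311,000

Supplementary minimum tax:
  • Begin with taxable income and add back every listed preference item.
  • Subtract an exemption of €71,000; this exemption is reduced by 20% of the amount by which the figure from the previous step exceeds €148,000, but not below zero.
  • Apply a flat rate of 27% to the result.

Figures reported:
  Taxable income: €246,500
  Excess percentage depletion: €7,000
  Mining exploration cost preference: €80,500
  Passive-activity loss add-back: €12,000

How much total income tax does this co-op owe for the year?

€84,942

Regular tax:
  €53,000 × 13% = €6,890
  €167,000 × 25% = €41,750
  €26,500 × 31% = €8,215
  → €56,855

Supplementary minimum tax:
  Adjusted income: €246,500 + €7,000 + €80,500 + €12,000 = €346,000
  Exemption: €71,000 − 20% × (€346,000 − €148,000) = €71,000 − €39,600 = €31,400
  Base: €346,000 − €31,400 = €314,600
  €314,600 × 27% = €84,942

€84,942 > €56,855, so the supplementary minimum tax is the binding amount.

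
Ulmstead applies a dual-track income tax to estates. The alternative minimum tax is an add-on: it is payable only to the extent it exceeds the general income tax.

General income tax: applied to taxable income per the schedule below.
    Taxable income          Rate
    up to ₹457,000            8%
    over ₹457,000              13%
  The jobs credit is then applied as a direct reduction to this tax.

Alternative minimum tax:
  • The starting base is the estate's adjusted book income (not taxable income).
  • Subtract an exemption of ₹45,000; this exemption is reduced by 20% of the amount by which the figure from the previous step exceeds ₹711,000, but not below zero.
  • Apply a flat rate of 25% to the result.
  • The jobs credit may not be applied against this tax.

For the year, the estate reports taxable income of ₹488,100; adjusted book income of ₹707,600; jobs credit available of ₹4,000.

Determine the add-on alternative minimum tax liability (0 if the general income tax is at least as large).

Alternative minimum tax:
  Base (adjusted book income): ₹707,600
  Exemption: ₹707,600 ≤ ₹711,000, so full ₹45,000 applies
  Base: ₹707,600 − ₹45,000 = ₹662,600
  ₹662,600 × 25% = ₹165,650

General income tax:
  ₹457,000 × 8% = ₹36,560
  ₹31,100 × 13% = ₹4,043
  → ₹40,603
  Less jobs credit ₹4,000 → ₹36,603

Excess of alternative minimum tax over general income tax: ₹165,650 − ₹36,603 = ₹129,047.

₹129,047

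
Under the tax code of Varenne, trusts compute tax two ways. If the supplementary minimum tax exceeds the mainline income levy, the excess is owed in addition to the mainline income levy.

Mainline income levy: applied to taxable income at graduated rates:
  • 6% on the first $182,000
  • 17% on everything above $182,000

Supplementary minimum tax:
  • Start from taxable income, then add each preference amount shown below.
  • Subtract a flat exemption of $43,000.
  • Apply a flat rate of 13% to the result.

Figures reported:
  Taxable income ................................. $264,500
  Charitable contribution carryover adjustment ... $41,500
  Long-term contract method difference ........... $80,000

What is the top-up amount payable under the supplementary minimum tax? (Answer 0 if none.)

$19,645

Mainline income levy:
  $182,000 × 6% = $10,920
  $82,500 × 17% = $14,025
  → $24,945

Supplementary minimum tax:
  Adjusted income: $264,500 + $41,500 + $80,000 = $386,000
  Less exemption $43,000 → base $343,000
  $343,000 × 13% = $44,590

Excess of supplementary minimum tax over mainline income levy: $44,590 − $24,945 = $19,645.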